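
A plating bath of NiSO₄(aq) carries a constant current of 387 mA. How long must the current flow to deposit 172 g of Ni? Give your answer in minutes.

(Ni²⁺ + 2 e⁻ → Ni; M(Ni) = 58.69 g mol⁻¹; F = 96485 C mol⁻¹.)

n(Ni) = m/M = 172 / 58.69 = 2.931 mol.
Each Ni atom requires 2 electrons, so n(e⁻) = 2 × 2.931 = 5.861 mol.
Q = n(e⁻)·F = 5.861 × 96485 = 565500 C.
t = Q/I = 565500 / 0.3870 A = 1461000 s = 24400 min.

24400 min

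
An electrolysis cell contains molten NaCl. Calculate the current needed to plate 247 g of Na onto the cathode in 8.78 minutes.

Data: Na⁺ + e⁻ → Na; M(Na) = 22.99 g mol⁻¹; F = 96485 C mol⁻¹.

n(Na) = 247 / 22.99 = 10.74 mol.
n(e⁻) = 1 × 10.74 = 10.74 mol.
Q = n(e⁻)·F = 10.74 × 96485 = 1037000 C.
I = Q/t = 1037000 / 526.80 s = 1970 A.

1970 A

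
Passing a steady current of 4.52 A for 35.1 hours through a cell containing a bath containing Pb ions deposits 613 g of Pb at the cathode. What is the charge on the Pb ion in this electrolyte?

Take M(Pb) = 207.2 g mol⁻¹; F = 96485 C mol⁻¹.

+2

Q = I·t = 4.520 A × 126360 s = 571100 C, so n(e⁻) = 571100/96485 = 5.920 mol.
n(Pb) deposited = 613 / 207.2 = 2.958 mol.
Electrons per atom = n(e⁻)/n(Pb) = 5.920 / 2.958 = 2.00 ≈ 2, so the ion is Pb²⁺.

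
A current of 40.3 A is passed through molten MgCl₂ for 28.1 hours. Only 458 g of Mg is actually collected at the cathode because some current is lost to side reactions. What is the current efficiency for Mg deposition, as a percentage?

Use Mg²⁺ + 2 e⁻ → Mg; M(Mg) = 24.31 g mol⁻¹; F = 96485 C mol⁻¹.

Q = I·t = 40.30 × 101160 = 4077000 C; n(e⁻) = 4077000/96485 = 42.25 mol.
Theoretical n(Mg) = n(e⁻)/2 = 21.13 mol, i.e. m_theo = 21.13 × 24.31 = 513.6 g.
Efficiency = m_actual / m_theo = 458 / 513.6 = 89.2 %.

89.2 %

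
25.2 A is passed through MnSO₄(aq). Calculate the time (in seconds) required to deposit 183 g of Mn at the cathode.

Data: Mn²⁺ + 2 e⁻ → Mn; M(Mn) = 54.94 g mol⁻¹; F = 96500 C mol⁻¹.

n(Mn) = m/M = 183 / 54.94 = 3.331 mol.
Each Mn atom requires 2 electrons, so n(e⁻) = 2 × 3.331 = 6.662 mol.
Q = n(e⁻)·F = 6.662 × 96500 = 642900 C.
t = Q/I = 642900 / 25.20 A = 25510 s.

25500 s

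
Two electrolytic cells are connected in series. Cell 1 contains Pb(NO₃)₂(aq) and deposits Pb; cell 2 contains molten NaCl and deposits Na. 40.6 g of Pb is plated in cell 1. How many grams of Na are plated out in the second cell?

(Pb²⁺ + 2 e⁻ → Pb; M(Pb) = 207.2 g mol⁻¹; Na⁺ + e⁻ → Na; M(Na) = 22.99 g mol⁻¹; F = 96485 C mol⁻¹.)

9.01 g

n(Pb) = 40.6 / 207.2 = 0.1959 mol.
Since Pb²⁺ + 2 e⁻ → Pb, n(e⁻) passed = 2 × 0.1959 = 0.3919 mol.
Cells in series carry the same charge, so the same 0.3919 mol of electrons passes through cell 2.
Na⁺ + e⁻ → Na, so n(Na) = 0.3919 / 1 = 0.3919 mol.
m(Na) = 0.3919 × 22.99 = 9.01 g.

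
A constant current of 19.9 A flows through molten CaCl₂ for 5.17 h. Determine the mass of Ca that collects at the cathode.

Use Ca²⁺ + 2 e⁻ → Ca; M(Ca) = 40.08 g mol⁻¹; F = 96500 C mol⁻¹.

Q = I·t = 19.90 A × 18612 s = 370400 C.
n(e⁻) = Q/F = 370400 / 96500 = 3.838 mol.
Ca²⁺ + 2 e⁻ → Ca, so n(Ca) = n(e⁻)/2 = 1.919 mol.
m = n·M = 1.919 × 40.08 = 76.9 g.

76.9 g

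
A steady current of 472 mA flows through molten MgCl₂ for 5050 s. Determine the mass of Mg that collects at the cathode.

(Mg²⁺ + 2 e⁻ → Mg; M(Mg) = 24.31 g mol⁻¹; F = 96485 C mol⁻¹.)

Q = I·t = 0.4720 A × 5050.0 s = 2384 C.
n(e⁻) = Q/F = 2384 / 96485 = 0.02470 mol.
Mg²⁺ + 2 e⁻ → Mg, so n(Mg) = n(e⁻)/2 = 0.01235 mol.
m = n·M = 0.01235 × 24.31 = 0.300 g.

0.300 g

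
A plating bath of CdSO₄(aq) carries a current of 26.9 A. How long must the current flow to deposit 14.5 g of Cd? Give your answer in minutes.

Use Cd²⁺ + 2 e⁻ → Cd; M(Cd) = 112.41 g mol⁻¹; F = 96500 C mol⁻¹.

15.4 min

n(Cd) = m/M = 14.5 / 112.41 = 0.1290 mol.
Each Cd atom requires 2 electrons, so n(e⁻) = 2 × 0.1290 = 0.2580 mol.
Q = n(e⁻)·F = 0.2580 × 96500 = 24900 C.
t = Q/I = 24900 / 26.90 A = 925.5 s = 15.4 min.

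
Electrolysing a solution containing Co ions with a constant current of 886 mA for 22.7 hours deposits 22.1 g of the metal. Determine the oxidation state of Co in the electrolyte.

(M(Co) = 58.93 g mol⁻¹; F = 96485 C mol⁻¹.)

Q = I·t = 0.8860 A × 81720 s = 72400 C, so n(e⁻) = 72400/96485 = 0.7504 mol.
n(Co) deposited = 22.1 / 58.93 = 0.3750 mol.
Electrons per atom = n(e⁻)/n(Co) = 0.7504 / 0.3750 = 2.00 ≈ 2, so the ion is Co²⁺.

+2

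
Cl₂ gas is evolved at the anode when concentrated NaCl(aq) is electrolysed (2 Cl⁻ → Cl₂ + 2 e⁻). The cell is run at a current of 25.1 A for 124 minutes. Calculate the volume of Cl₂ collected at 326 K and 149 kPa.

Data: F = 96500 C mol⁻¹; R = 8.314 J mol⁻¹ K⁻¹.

Q = I·t = 25.10 A × 7440.0 s = 186700 C.
n(e⁻) = Q/F = 186700 / 96500 = 1.935 mol.
2 electrons are transferred per Cl₂ molecule, so n(Cl₂) = 1.935 / 2 = 0.9676 mol.
V = nRT/P = (0.9676 × 8.314 × 326) / (149 × 10³ Pa) = 0.0176 m³ = 17.6 L.

17.6 L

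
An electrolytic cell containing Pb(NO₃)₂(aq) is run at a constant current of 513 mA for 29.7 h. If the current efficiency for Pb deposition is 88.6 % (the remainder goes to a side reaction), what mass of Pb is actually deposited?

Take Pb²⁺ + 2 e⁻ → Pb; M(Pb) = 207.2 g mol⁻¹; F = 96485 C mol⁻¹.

52.2 g

Q = I·t = 0.5130 × 106920 = 54850 C.
n(e⁻) = 54850/96485 = 0.5685 mol; theoretically n(Pb) = 0.5685/2 = 0.2842 mol, m_theo = 58.89 g.
At 88.6 % efficiency, m_actual = 0.886 × 58.89 = 52.2 g.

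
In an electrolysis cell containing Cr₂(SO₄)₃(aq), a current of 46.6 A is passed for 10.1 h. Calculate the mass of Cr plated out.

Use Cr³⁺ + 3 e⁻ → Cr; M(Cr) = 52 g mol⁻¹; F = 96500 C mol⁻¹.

Q = I·t = 46.60 A × 36360 s = 1694000 C.
n(e⁻) = Q/F = 1694000 / 96500 = 17.56 mol.
Cr³⁺ + 3 e⁻ → Cr, so n(Cr) = n(e⁻)/3 = 5.853 mol.
m = n·M = 5.853 × 52 = 304 g.

304 g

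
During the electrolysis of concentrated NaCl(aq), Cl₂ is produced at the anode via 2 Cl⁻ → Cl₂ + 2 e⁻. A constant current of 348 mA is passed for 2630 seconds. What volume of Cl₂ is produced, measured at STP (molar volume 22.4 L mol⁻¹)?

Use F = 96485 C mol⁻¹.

0.106 L

Q = I·t = 0.3480 A × 2630.0 s = 915.2 C.
n(e⁻) = Q/F = 915.2 / 96485 = 0.009486 mol.
2 electrons are transferred per Cl₂ molecule, so n(Cl₂) = 0.009486 / 2 = 0.004743 mol.
V = n × V_m = 0.004743 × 22.4 = 0.106 L.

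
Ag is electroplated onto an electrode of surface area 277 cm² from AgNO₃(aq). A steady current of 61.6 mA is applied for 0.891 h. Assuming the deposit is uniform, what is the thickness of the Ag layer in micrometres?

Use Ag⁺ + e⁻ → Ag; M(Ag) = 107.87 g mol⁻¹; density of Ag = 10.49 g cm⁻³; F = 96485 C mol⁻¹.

Q = I·t = 0.06160 × 3207.6 = 197.6 C; n(e⁻) = 0.002048 mol.
n(Ag) = n(e⁻)/1 = 0.002048 mol, so m = 0.002048 × 107.87 = 0.2209 g.
Volume = m/ρ = 0.2209 / 10.49 = 0.02106 cm³.
Thickness = V/A = 0.02106 / 277 = 7.60 × 10⁻⁵ cm = 0.760 μm.

0.760 μm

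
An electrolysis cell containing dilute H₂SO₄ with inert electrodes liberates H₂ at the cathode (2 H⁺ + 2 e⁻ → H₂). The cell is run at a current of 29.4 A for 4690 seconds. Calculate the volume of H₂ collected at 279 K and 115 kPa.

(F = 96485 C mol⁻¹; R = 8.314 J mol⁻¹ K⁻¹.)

Q = I·t = 29.40 A × 4690.0 s = 137900 C.
n(e⁻) = Q/F = 137900 / 96485 = 1.429 mol.
2 electrons are transferred per H₂ molecule, so n(H₂) = 1.429 / 2 = 0.7145 mol.
V = nRT/P = (0.7145 × 8.314 × 279) / (115 × 10³ Pa) = 0.0144 m³ = 14.4 L.

14.4 L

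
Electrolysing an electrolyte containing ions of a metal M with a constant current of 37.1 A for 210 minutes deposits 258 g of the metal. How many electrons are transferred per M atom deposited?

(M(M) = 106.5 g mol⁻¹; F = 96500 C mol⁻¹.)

2

Q = I·t = 37.10 A × 12600 s = 467500 C, so n(e⁻) = 467500/96500 = 4.844 mol.
n(M) deposited = 258 / 106.5 = 2.423 mol.
Electrons per atom = n(e⁻)/n(M) = 4.844 / 2.423 = 2.00 ≈ 2, so the ion is M²⁺.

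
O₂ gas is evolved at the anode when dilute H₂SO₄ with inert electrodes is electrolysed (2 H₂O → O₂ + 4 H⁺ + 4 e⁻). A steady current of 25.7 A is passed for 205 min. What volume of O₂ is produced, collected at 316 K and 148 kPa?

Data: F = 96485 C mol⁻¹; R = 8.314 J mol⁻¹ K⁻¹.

14.5 L

Q = I·t = 25.70 A × 12300 s = 316100 C.
n(e⁻) = Q/F = 316100 / 96485 = 3.276 mol.
4 electrons are transferred per O₂ molecule, so n(O₂) = 3.276 / 4 = 0.8191 mol.
V = nRT/P = (0.8191 × 8.314 × 316) / (148 × 10³ Pa) = 0.0145 m³ = 14.5 L.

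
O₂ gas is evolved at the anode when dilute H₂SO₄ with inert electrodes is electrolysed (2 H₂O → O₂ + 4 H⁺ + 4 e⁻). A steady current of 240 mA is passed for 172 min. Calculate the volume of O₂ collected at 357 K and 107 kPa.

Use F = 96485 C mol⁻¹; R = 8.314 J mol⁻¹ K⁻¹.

Q = I·t = 0.2400 A × 10320 s = 2477 C.
n(e⁻) = Q/F = 2477 / 96485 = 0.02567 mol.
4 electrons are transferred per O₂ molecule, so n(O₂) = 0.02567 / 4 = 0.006418 mol.
V = nRT/P = (0.006418 × 8.314 × 357) / (107 × 10³ Pa) = 1.78 × 10⁻⁴ m³ = 0.178 L.

0.178 L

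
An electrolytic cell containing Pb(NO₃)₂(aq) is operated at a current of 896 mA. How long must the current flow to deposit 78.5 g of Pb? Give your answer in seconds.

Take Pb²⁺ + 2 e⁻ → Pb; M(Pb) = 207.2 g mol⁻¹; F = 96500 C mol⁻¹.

n(Pb) = m/M = 78.5 / 207.2 = 0.3789 mol.
Each Pb atom requires 2 electrons, so n(e⁻) = 2 × 0.3789 = 0.7577 mol.
Q = n(e⁻)·F = 0.7577 × 96500 = 73120 C.
t = Q/I = 73120 / 0.8960 A = 81610 s.

81600 s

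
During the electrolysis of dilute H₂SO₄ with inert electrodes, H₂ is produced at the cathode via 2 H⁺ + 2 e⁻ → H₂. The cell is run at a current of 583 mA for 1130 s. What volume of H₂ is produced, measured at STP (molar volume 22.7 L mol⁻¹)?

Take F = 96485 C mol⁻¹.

Q = I·t = 0.5830 A × 1130.0 s = 658.8 C.
n(e⁻) = Q/F = 658.8 / 96485 = 0.006828 mol.
2 electrons are transferred per H₂ molecule, so n(H₂) = 0.006828 / 2 = 0.003414 mol.
V = n × V_m = 0.003414 × 22.7 = 0.0775 L.

0.0775 L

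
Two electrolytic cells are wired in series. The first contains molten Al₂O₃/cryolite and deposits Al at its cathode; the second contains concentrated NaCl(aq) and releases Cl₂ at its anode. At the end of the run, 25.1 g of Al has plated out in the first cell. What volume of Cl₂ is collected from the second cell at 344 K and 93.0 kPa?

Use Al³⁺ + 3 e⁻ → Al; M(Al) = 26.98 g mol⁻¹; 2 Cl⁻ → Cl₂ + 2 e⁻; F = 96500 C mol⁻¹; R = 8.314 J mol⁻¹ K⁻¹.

n(Al) = 25.1 / 26.98 = 0.9303 mol, so n(e⁻) = 3 × 0.9303 = 2.791 mol.
The cells are in series, so the same 2.791 mol of electrons passes through the second cell.
2 Cl⁻ → Cl₂ + 2 e⁻ — 2 mol e⁻ per mol Cl₂, so n(Cl₂) = 2.791/2 = 1.395 mol.
V = nRT/P = (1.395 × 8.314 × 344) / (93.0 × 10³) = 0.0429 m³ = 42.9 L.

42.9 L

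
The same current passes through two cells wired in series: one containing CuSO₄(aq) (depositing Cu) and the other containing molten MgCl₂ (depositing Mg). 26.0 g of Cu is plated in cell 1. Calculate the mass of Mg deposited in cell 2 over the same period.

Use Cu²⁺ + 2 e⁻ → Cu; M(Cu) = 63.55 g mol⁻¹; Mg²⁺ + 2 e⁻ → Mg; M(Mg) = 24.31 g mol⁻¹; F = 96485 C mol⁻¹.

n(Cu) = 26.0 / 63.55 = 0.4091 mol.
Since Cu²⁺ + 2 e⁻ → Cu, n(e⁻) passed = 2 × 0.4091 = 0.8183 mol.
Cells in series carry the same charge, so the same 0.8183 mol of electrons passes through cell 2.
Mg²⁺ + 2 e⁻ → Mg, so n(Mg) = 0.8183 / 2 = 0.4091 mol.
m(Mg) = 0.4091 × 24.31 = 9.95 g.

9.95 g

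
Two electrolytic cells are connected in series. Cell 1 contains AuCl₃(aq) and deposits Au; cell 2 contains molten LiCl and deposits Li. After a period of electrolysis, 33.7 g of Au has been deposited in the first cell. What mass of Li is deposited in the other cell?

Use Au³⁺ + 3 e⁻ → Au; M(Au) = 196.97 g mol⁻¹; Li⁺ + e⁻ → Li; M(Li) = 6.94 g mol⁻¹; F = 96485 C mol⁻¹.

3.56 g

n(Au) = 33.7 / 196.97 = 0.1711 mol.
Since Au³⁺ + 3 e⁻ → Au, n(e⁻) passed = 3 × 0.1711 = 0.5133 mol.
Cells in series carry the same charge, so the same 0.5133 mol of electrons passes through cell 2.
Li⁺ + e⁻ → Li, so n(Li) = 0.5133 / 1 = 0.5133 mol.
m(Li) = 0.5133 × 6.94 = 3.56 g.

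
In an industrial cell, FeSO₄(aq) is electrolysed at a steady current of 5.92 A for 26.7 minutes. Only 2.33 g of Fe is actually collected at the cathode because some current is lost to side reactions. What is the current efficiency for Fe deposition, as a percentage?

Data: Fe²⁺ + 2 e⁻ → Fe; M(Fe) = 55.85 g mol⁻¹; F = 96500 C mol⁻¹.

Q = I·t = 5.920 × 1602.0 = 9484 C; n(e⁻) = 9484/96500 = 0.09828 mol.
Theoretical n(Fe) = n(e⁻)/2 = 0.04914 mol, i.e. m_theo = 0.04914 × 55.85 = 2.744 g.
Efficiency = m_actual / m_theo = 2.33 / 2.744 = 84.9 %.

84.9 %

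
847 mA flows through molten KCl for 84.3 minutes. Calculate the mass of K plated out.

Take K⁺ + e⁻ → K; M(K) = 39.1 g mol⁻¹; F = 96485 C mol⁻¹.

Q = I·t = 0.8470 A × 5058.0 s = 4284 C.
n(e⁻) = Q/F = 4284 / 96485 = 0.04440 mol.
K⁺ + e⁻ → K, so n(K) = n(e⁻)/1 = 0.04440 mol.
m = n·M = 0.04440 × 39.1 = 1.74 g.

1.74 g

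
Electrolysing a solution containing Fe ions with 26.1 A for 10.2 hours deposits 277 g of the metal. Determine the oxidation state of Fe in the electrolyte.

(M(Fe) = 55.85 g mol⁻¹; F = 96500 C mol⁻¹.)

Q = I·t = 26.10 A × 36720 s = 958400 C, so n(e⁻) = 958400/96500 = 9.932 mol.
n(Fe) deposited = 277 / 55.85 = 4.960 mol.
Electrons per atom = n(e⁻)/n(Fe) = 9.932 / 4.960 = 2.00 ≈ 2, so the ion is Fe²⁺.

+2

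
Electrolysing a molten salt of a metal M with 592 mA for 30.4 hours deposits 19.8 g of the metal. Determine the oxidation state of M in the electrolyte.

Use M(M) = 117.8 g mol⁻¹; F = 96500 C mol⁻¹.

+4

Q = I·t = 0.5920 A × 109440 s = 64790 C, so n(e⁻) = 64790/96500 = 0.6714 mol.
n(M) deposited = 19.8 / 117.8 = 0.1681 mol.
Electrons per atom = n(e⁻)/n(M) = 0.6714 / 0.1681 = 3.99 ≈ 4, so the ion is M⁴⁺.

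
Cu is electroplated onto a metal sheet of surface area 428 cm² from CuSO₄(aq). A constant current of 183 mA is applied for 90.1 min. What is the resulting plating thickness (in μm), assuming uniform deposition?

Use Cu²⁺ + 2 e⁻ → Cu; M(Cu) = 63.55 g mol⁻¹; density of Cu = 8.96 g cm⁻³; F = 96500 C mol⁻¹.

0.849 μm

Q = I·t = 0.1830 × 5406.0 = 989.3 C; n(e⁻) = 0.01025 mol.
n(Cu) = n(e⁻)/2 = 0.005126 mol, so m = 0.005126 × 63.55 = 0.3258 g.
Volume = m/ρ = 0.3258 / 8.96 = 0.03636 cm³.
Thickness = V/A = 0.03636 / 428 = 8.49 × 10⁻⁵ cm = 0.849 μm.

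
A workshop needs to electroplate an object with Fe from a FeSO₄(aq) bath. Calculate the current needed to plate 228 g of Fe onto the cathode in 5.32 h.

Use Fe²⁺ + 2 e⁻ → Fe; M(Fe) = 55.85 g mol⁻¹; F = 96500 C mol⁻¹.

n(Fe) = 228 / 55.85 = 4.082 mol.
n(e⁻) = 2 × 4.082 = 8.165 mol.
Q = n(e⁻)·F = 8.165 × 96500 = 787900 C.
I = Q/t = 787900 / 19152 s = 41.1 A.

41.1 A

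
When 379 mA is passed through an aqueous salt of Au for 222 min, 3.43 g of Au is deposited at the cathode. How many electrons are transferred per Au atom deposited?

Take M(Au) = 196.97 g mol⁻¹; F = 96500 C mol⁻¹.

3

Q = I·t = 0.3790 A × 13320 s = 5048 C, so n(e⁻) = 5048/96500 = 0.05231 mol.
n(Au) deposited = 3.43 / 196.97 = 0.01741 mol.
Electrons per atom = n(e⁻)/n(Au) = 0.05231 / 0.01741 = 3.00 ≈ 3, so the ion is Au³⁺.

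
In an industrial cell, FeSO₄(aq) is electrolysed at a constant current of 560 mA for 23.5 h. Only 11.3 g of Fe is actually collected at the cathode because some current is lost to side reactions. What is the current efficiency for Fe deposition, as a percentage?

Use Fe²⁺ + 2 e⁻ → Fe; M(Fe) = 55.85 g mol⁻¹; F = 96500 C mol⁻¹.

82.4 %

Q = I·t = 0.5600 × 84600 = 47380 C; n(e⁻) = 47380/96500 = 0.4909 mol.
Theoretical n(Fe) = n(e⁻)/2 = 0.2455 mol, i.e. m_theo = 0.2455 × 55.85 = 13.71 g.
Efficiency = m_actual / m_theo = 11.3 / 13.71 = 82.4 %.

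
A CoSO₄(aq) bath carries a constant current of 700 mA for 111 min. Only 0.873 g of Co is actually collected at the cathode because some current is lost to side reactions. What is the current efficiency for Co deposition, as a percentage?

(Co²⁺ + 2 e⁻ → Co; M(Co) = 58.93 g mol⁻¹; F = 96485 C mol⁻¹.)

61.3 %

Q = I·t = 0.7000 × 6660.0 = 4662 C; n(e⁻) = 4662/96485 = 0.04832 mol.
Theoretical n(Co) = n(e⁻)/2 = 0.02416 mol, i.e. m_theo = 0.02416 × 58.93 = 1.424 g.
Efficiency = m_actual / m_theo = 0.873 / 1.424 = 61.3 %.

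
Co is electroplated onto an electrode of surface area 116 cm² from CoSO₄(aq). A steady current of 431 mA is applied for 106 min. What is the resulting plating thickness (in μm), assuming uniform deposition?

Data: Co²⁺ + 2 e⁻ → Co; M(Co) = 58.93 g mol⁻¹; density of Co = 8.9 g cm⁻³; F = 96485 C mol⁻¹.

8.11 μm

Q = I·t = 0.4310 × 6360.0 = 2741 C; n(e⁻) = 0.02841 mol.
n(Co) = n(e⁻)/2 = 0.01421 mol, so m = 0.01421 × 58.93 = 0.8371 g.
Volume = m/ρ = 0.8371 / 8.9 = 0.09406 cm³.
Thickness = V/A = 0.09406 / 116 = 8.11 × 10⁻⁴ cm = 8.11 μm.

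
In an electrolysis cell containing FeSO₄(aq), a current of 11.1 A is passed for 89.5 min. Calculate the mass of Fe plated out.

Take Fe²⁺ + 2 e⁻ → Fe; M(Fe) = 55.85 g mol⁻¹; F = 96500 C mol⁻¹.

17.2 g

Q = I·t = 11.10 A × 5370.0 s = 59610 C.
n(e⁻) = Q/F = 59610 / 96500 = 0.6177 mol.
Fe²⁺ + 2 e⁻ → Fe, so n(Fe) = n(e⁻)/2 = 0.3088 mol.
m = n·M = 0.3088 × 55.85 = 17.2 g.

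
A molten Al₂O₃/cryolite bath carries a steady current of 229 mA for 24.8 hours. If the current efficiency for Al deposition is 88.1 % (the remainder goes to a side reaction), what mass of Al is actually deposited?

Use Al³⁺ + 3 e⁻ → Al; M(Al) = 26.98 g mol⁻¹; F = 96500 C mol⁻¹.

1.68 g

Q = I·t = 0.2290 × 89280 = 20450 C.
n(e⁻) = 20450/96500 = 0.2119 mol; theoretically n(Al) = 0.2119/3 = 0.07062 mol, m_theo = 1.905 g.
At 88.1 % efficiency, m_actual = 0.881 × 1.905 = 1.68 g.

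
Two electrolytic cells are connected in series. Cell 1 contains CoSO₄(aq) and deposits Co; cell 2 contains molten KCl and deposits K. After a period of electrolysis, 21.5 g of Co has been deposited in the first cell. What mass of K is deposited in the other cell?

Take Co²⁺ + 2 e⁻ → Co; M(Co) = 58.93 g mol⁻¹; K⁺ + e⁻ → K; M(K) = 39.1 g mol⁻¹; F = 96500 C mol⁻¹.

n(Co) = 21.5 / 58.93 = 0.3648 mol.
Since Co²⁺ + 2 e⁻ → Co, n(e⁻) passed = 2 × 0.3648 = 0.7297 mol.
Cells in series carry the same charge, so the same 0.7297 mol of electrons passes through cell 2.
K⁺ + e⁻ → K, so n(K) = 0.7297 / 1 = 0.7297 mol.
m(K) = 0.7297 × 39.1 = 28.5 g.

28.5 g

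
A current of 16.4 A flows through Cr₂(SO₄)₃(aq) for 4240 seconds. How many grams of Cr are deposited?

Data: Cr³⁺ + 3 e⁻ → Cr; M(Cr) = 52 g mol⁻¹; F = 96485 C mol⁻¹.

Q = I·t = 16.40 A × 4240.0 s = 69540 C.
n(e⁻) = Q/F = 69540 / 96485 = 0.7207 mol.
Cr³⁺ + 3 e⁻ → Cr, so n(Cr) = n(e⁻)/3 = 0.2402 mol.
m = n·M = 0.2402 × 52 = 12.5 g.

12.5 g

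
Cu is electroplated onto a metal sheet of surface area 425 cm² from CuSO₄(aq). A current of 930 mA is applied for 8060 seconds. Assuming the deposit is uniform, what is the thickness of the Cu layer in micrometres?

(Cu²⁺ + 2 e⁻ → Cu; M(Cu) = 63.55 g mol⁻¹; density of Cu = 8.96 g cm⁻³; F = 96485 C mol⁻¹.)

6.48 μm

Q = I·t = 0.9300 × 8060.0 = 7496 C; n(e⁻) = 0.07769 mol.
n(Cu) = n(e⁻)/2 = 0.03884 mol, so m = 0.03884 × 63.55 = 2.469 g.
Volume = m/ρ = 2.469 / 8.96 = 0.2755 cm³.
Thickness = V/A = 0.2755 / 425 = 6.48 × 10⁻⁴ cm = 6.48 μm.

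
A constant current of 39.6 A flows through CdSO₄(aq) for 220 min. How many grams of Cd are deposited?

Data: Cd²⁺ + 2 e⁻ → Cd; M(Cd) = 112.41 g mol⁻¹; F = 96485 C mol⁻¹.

Q = I·t = 39.60 A × 13200 s = 522700 C.
n(e⁻) = Q/F = 522700 / 96485 = 5.418 mol.
Cd²⁺ + 2 e⁻ → Cd, so n(Cd) = n(e⁻)/2 = 2.709 mol.
m = n·M = 2.709 × 112.41 = 304 g.

304 g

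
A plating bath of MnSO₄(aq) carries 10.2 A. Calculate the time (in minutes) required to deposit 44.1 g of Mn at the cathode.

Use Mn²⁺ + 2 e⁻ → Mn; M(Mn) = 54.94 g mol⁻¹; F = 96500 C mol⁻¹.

n(Mn) = m/M = 44.1 / 54.94 = 0.8027 mol.
Each Mn atom requires 2 electrons, so n(e⁻) = 2 × 0.8027 = 1.605 mol.
Q = n(e⁻)·F = 1.605 × 96500 = 154900 C.
t = Q/I = 154900 / 10.20 A = 15190 s = 253 min.

253 min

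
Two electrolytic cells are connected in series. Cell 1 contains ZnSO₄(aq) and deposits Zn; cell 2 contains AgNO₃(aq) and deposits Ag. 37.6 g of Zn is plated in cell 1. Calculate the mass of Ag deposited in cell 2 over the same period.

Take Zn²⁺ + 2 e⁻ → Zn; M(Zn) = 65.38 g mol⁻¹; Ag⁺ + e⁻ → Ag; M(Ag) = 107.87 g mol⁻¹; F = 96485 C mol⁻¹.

n(Zn) = 37.6 / 65.38 = 0.5751 mol.
Since Zn²⁺ + 2 e⁻ → Zn, n(e⁻) passed = 2 × 0.5751 = 1.150 mol.
Cells in series carry the same charge, so the same 1.150 mol of electrons passes through cell 2.
Ag⁺ + e⁻ → Ag, so n(Ag) = 1.150 / 1 = 1.150 mol.
m(Ag) = 1.150 × 107.87 = 124 g.

124 g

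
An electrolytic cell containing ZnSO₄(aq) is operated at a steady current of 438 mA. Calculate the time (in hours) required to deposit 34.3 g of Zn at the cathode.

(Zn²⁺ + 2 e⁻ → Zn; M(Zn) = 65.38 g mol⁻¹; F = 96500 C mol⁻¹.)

64.2 h

n(Zn) = m/M = 34.3 / 65.38 = 0.5246 mol.
Each Zn atom requires 2 electrons, so n(e⁻) = 2 × 0.5246 = 1.049 mol.
Q = n(e⁻)·F = 1.049 × 96500 = 101300 C.
t = Q/I = 101300 / 0.4380 A = 231200 s = 64.2 h.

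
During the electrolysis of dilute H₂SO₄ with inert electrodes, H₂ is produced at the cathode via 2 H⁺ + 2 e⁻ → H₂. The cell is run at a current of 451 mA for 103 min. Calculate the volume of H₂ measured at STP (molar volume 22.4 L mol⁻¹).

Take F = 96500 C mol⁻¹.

0.323 L

Q = I·t = 0.4510 A × 6180.0 s = 2787 C.
n(e⁻) = Q/F = 2787 / 96500 = 0.02888 mol.
2 electrons are transferred per H₂ molecule, so n(H₂) = 0.02888 / 2 = 0.01444 mol.
V = n × V_m = 0.01444 × 22.4 = 0.323 L.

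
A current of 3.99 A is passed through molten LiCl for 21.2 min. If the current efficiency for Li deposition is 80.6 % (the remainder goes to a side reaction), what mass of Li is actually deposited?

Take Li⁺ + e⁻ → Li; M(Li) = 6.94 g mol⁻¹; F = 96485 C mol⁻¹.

0.294 g

Q = I·t = 3.990 × 1272.0 = 5075 C.
n(e⁻) = 5075/96485 = 0.05260 mol; theoretically n(Li) = 0.05260/1 = 0.05260 mol, m_theo = 0.3651 g.
At 80.6 % efficiency, m_actual = 0.806 × 0.3651 = 0.294 g.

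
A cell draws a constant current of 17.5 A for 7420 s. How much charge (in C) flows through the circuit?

1.30 × 10⁵ C

Q = I·t = 17.50 A × 7420.0 s = 1.30 × 10⁵ C.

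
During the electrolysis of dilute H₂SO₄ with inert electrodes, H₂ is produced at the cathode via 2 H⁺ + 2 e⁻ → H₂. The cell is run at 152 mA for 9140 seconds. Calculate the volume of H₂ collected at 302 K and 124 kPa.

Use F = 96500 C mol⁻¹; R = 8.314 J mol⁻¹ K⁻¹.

Q = I·t = 0.1520 A × 9140.0 s = 1389 C.
n(e⁻) = Q/F = 1389 / 96500 = 0.01440 mol.
2 electrons are transferred per H₂ molecule, so n(H₂) = 0.01440 / 2 = 0.007198 mol.
V = nRT/P = (0.007198 × 8.314 × 302) / (124 × 10³ Pa) = 1.46 × 10⁻⁴ m³ = 0.146 L.

0.146 L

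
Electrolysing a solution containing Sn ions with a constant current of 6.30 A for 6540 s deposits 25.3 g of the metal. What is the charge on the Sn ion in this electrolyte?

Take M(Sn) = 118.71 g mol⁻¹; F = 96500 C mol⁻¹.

+2

Q = I·t = 6.300 A × 6540.0 s = 41200 C, so n(e⁻) = 41200/96500 = 0.4270 mol.
n(Sn) deposited = 25.3 / 118.71 = 0.2131 mol.
Electrons per atom = n(e⁻)/n(Sn) = 0.4270 / 0.2131 = 2.00 ≈ 2, so the ion is Sn²⁺.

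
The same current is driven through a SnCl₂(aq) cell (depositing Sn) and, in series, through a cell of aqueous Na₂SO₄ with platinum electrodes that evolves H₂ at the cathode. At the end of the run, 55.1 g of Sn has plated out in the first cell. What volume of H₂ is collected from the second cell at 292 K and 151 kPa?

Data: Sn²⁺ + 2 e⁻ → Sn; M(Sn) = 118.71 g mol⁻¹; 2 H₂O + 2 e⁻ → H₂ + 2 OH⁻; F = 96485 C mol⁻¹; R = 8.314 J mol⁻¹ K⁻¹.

7.46 L

n(Sn) = 55.1 / 118.71 = 0.4642 mol, so n(e⁻) = 2 × 0.4642 = 0.9283 mol.
The cells are in series, so the same 0.9283 mol of electrons passes through the second cell.
2 H₂O + 2 e⁻ → H₂ + 2 OH⁻ — 2 mol e⁻ per mol H₂, so n(H₂) = 0.9283/2 = 0.4642 mol.
V = nRT/P = (0.4642 × 8.314 × 292) / (151 × 10³) = 0.00746 m³ = 7.46 L.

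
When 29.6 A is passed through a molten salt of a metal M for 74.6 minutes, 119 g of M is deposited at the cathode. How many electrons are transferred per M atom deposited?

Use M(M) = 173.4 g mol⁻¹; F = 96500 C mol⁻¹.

Q = I·t = 29.60 A × 4476.0 s = 132500 C, so n(e⁻) = 132500/96500 = 1.373 mol.
n(M) deposited = 119 / 173.4 = 0.6863 mol.
Electrons per atom = n(e⁻)/n(M) = 1.373 / 0.6863 = 2.00 ≈ 2, so the ion is M²⁺.

2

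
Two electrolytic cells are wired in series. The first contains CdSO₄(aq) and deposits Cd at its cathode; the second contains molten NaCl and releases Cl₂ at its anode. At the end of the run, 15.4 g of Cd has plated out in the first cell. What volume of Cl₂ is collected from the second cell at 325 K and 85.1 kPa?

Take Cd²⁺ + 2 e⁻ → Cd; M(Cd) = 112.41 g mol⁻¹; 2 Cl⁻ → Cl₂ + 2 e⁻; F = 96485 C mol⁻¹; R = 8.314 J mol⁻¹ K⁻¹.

4.35 L

n(Cd) = 15.4 / 112.41 = 0.1370 mol, so n(e⁻) = 2 × 0.1370 = 0.2740 mol.
The cells are in series, so the same 0.2740 mol of electrons passes through the second cell.
2 Cl⁻ → Cl₂ + 2 e⁻ — 2 mol e⁻ per mol Cl₂, so n(Cl₂) = 0.2740/2 = 0.1370 mol.
V = nRT/P = (0.1370 × 8.314 × 325) / (85.1 × 10³) = 0.00435 m³ = 4.35 L.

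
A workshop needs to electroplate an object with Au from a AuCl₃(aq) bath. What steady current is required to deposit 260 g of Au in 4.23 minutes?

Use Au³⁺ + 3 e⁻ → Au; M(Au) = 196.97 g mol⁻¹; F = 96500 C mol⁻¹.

1510 A

n(Au) = 260 / 196.97 = 1.320 mol.
n(e⁻) = 3 × 1.320 = 3.960 mol.
Q = n(e⁻)·F = 3.960 × 96500 = 382100 C.
I = Q/t = 382100 / 253.80 s = 1510 A.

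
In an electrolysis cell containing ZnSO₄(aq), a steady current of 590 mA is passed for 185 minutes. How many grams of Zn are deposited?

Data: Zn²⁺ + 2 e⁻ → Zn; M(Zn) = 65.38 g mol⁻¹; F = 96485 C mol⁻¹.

2.22 g

Q = I·t = 0.5900 A × 11100 s = 6549 C.
n(e⁻) = Q/F = 6549 / 96485 = 0.06788 mol.
Zn²⁺ + 2 e⁻ → Zn, so n(Zn) = n(e⁻)/2 = 0.03394 mol.
m = n·M = 0.03394 × 65.38 = 2.22 g.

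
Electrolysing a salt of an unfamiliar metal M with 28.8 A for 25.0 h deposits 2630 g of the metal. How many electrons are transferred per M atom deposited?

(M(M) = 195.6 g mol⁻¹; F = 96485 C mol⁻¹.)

2

Q = I·t = 28.80 A × 90000 s = 2592000 C, so n(e⁻) = 2592000/96485 = 26.86 mol.
n(M) deposited = 2630 / 195.6 = 13.45 mol.
Electrons per atom = n(e⁻)/n(M) = 26.86 / 13.45 = 2.00 ≈ 2, so the ion is M²⁺.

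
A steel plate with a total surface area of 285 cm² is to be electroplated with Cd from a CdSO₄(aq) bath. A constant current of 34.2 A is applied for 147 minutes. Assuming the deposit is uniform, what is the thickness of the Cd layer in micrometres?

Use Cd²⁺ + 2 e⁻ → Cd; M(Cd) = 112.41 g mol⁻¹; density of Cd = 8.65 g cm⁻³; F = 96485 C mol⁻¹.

713 μm

Q = I·t = 34.20 × 8820.0 = 301600 C; n(e⁻) = 3.126 mol.
n(Cd) = n(e⁻)/2 = 1.563 mol, so m = 1.563 × 112.41 = 175.7 g.
Volume = m/ρ = 175.7 / 8.65 = 20.31 cm³.
Thickness = V/A = 20.31 / 285 = 0.0713 cm = 713 μm.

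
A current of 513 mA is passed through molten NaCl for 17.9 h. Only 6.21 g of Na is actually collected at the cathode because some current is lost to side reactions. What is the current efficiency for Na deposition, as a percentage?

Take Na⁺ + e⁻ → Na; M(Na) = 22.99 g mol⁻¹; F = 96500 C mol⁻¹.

Q = I·t = 0.5130 × 64440 = 33060 C; n(e⁻) = 33060/96500 = 0.3426 mol.
Theoretical n(Na) = n(e⁻)/1 = 0.3426 mol, i.e. m_theo = 0.3426 × 22.99 = 7.876 g.
Efficiency = m_actual / m_theo = 6.21 / 7.876 = 78.9 %.

78.9 %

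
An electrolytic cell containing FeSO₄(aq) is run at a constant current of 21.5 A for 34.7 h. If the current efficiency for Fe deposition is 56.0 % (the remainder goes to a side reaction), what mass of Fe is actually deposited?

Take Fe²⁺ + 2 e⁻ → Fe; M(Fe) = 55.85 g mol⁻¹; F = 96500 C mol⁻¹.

435 g

Q = I·t = 21.50 × 124920 = 2686000 C.
n(e⁻) = 2686000/96500 = 27.83 mol; theoretically n(Fe) = 27.83/2 = 13.92 mol, m_theo = 777.2 g.
At 56.0 % efficiency, m_actual = 0.560 × 777.2 = 435 g.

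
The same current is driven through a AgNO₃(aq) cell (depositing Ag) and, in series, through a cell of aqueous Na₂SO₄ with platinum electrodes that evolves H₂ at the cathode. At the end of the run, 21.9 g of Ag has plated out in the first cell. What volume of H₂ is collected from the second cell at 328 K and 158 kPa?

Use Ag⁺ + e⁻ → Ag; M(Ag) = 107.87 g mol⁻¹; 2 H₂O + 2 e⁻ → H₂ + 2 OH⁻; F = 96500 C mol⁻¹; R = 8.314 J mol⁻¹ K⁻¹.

1.75 L

n(Ag) = 21.9 / 107.87 = 0.2030 mol, so n(e⁻) = 1 × 0.2030 = 0.2030 mol.
The cells are in series, so the same 0.2030 mol of electrons passes through the second cell.
2 H₂O + 2 e⁻ → H₂ + 2 OH⁻ — 2 mol e⁻ per mol H₂, so n(H₂) = 0.2030/2 = 0.1015 mol.
V = nRT/P = (0.1015 × 8.314 × 328) / (158 × 10³) = 0.00175 m³ = 1.75 L.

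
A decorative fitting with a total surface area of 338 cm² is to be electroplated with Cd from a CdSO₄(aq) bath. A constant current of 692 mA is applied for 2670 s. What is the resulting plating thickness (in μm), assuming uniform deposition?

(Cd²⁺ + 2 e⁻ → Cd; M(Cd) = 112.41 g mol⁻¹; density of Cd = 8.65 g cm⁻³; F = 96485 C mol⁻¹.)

Q = I·t = 0.6920 × 2670.0 = 1848 C; n(e⁻) = 0.01915 mol.
n(Cd) = n(e⁻)/2 = 0.009575 mol, so m = 0.009575 × 112.41 = 1.076 g.
Volume = m/ρ = 1.076 / 8.65 = 0.1244 cm³.
Thickness = V/A = 0.1244 / 338 = 3.68 × 10⁻⁴ cm = 3.68 μm.

3.68 μm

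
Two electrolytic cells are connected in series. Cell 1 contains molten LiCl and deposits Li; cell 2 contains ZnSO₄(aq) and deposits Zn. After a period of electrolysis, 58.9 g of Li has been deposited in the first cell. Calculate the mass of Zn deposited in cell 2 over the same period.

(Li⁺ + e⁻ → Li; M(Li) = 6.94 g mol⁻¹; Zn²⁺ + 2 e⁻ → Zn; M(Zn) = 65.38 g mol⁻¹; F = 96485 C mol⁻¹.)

277 g

n(Li) = 58.9 / 6.94 = 8.487 mol.
Since Li⁺ + e⁻ → Li, n(e⁻) passed = 1 × 8.487 = 8.487 mol.
Cells in series carry the same charge, so the same 8.487 mol of electrons passes through cell 2.
Zn²⁺ + 2 e⁻ → Zn, so n(Zn) = 8.487 / 2 = 4.244 mol.
m(Zn) = 4.244 × 65.38 = 277 g.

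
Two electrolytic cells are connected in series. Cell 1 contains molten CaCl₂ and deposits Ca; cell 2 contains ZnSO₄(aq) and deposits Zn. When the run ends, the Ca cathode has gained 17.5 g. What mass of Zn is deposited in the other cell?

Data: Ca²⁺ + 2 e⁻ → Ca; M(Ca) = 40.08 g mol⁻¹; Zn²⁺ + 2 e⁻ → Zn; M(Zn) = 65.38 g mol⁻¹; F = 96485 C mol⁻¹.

n(Ca) = 17.5 / 40.08 = 0.4366 mol.
Since Ca²⁺ + 2 e⁻ → Ca, n(e⁻) passed = 2 × 0.4366 = 0.8733 mol.
Cells in series carry the same charge, so the same 0.8733 mol of electrons passes through cell 2.
Zn²⁺ + 2 e⁻ → Zn, so n(Zn) = 0.8733 / 2 = 0.4366 mol.
m(Zn) = 0.4366 × 65.38 = 28.5 g.

28.5 g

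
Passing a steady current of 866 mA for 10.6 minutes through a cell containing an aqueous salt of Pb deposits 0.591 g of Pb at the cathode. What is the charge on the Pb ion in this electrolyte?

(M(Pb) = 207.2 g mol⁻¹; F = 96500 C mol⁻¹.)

+2

Q = I·t = 0.8660 A × 636.00 s = 550.8 C, so n(e⁻) = 550.8/96500 = 0.005708 mol.
n(Pb) deposited = 0.591 / 207.2 = 0.002852 mol.
Electrons per atom = n(e⁻)/n(Pb) = 0.005708 / 0.002852 = 2.00 ≈ 2, so the ion is Pb²⁺.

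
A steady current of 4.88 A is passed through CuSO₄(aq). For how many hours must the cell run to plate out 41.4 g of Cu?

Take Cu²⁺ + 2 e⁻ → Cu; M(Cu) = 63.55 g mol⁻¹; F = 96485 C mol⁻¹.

7.16 h

n(Cu) = m/M = 41.4 / 63.55 = 0.6515 mol.
Each Cu atom requires 2 electrons, so n(e⁻) = 2 × 0.6515 = 1.303 mol.
Q = n(e⁻)·F = 1.303 × 96485 = 125700 C.
t = Q/I = 125700 / 4.880 A = 25760 s = 7.16 h.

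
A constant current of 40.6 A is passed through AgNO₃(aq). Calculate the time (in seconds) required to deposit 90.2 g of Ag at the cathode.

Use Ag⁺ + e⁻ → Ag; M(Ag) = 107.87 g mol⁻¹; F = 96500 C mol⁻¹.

1990 s

n(Ag) = m/M = 90.2 / 107.87 = 0.8362 mol.
Each Ag atom requires 1 electron, so n(e⁻) = 1 × 0.8362 = 0.8362 mol.
Q = n(e⁻)·F = 0.8362 × 96500 = 80690 C.
t = Q/I = 80690 / 40.60 A = 1988 s.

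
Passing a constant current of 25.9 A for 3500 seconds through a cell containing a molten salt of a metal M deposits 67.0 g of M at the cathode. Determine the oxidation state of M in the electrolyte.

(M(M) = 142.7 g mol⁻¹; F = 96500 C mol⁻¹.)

Q = I·t = 25.90 A × 3500.0 s = 90650 C, so n(e⁻) = 90650/96500 = 0.9394 mol.
n(M) deposited = 67.0 / 142.7 = 0.4695 mol.
Electrons per atom = n(e⁻)/n(M) = 0.9394 / 0.4695 = 2.00 ≈ 2, so the ion is M²⁺.

+2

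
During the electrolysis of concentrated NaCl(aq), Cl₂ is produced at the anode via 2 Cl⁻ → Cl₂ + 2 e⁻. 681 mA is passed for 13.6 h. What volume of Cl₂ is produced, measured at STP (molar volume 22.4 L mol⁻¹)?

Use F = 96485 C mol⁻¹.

3.87 L

Q = I·t = 0.6810 A × 48960 s = 33340 C.
n(e⁻) = Q/F = 33340 / 96485 = 0.3456 mol.
2 electrons are transferred per Cl₂ molecule, so n(Cl₂) = 0.3456 / 2 = 0.1728 mol.
V = n × V_m = 0.1728 × 22.4 = 3.87 L.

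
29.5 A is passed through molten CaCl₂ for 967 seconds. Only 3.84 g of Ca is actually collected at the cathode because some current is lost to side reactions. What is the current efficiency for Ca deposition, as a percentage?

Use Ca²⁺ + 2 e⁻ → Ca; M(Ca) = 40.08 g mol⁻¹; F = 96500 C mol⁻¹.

Q = I·t = 29.50 × 967.00 = 28530 C; n(e⁻) = 28530/96500 = 0.2956 mol.
Theoretical n(Ca) = n(e⁻)/2 = 0.1478 mol, i.e. m_theo = 0.1478 × 40.08 = 5.924 g.
Efficiency = m_actual / m_theo = 3.84 / 5.924 = 64.8 %.

64.8 %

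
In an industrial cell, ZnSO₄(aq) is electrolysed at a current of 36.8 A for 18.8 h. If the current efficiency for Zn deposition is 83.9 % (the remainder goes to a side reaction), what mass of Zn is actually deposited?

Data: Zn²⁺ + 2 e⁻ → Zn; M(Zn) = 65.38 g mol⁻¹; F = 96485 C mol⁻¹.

708 g

Q = I·t = 36.80 × 67680 = 2491000 C.
n(e⁻) = 2491000/96485 = 25.81 mol; theoretically n(Zn) = 25.81/2 = 12.91 mol, m_theo = 843.8 g.
At 83.9 % efficiency, m_actual = 0.839 × 843.8 = 708 g.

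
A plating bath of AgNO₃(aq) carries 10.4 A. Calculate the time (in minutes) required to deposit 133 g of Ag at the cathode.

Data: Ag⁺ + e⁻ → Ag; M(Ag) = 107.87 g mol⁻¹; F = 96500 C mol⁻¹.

n(Ag) = m/M = 133 / 107.87 = 1.233 mol.
Each Ag atom requires 1 electron, so n(e⁻) = 1 × 1.233 = 1.233 mol.
Q = n(e⁻)·F = 1.233 × 96500 = 119000 C.
t = Q/I = 119000 / 10.40 A = 11440 s = 191 min.

191 min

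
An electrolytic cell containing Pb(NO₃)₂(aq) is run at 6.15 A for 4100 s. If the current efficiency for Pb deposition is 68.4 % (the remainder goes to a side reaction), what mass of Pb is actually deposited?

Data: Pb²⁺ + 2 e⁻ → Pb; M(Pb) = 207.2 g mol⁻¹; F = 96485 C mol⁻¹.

Q = I·t = 6.150 × 4100.0 = 25220 C.
n(e⁻) = 25220/96485 = 0.2613 mol; theoretically n(Pb) = 0.2613/2 = 0.1307 mol, m_theo = 27.07 g.
At 68.4 % efficiency, m_actual = 0.684 × 27.07 = 18.5 g.

18.5 g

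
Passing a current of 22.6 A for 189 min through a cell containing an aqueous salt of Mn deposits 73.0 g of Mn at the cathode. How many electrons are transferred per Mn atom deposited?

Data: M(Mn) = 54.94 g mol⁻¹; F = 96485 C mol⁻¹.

Q = I·t = 22.60 A × 11340 s = 256300 C, so n(e⁻) = 256300/96485 = 2.656 mol.
n(Mn) deposited = 73.0 / 54.94 = 1.329 mol.
Electrons per atom = n(e⁻)/n(Mn) = 2.656 / 1.329 = 2.00 ≈ 2, so the ion is Mn²⁺.

2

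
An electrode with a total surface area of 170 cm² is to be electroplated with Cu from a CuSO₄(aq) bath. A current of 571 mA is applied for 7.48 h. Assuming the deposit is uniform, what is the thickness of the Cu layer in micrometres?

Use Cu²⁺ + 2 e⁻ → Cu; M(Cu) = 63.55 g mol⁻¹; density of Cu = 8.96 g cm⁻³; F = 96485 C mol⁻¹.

Q = I·t = 0.5710 × 26928 = 15380 C; n(e⁻) = 0.1594 mol.
n(Cu) = n(e⁻)/2 = 0.07968 mol, so m = 0.07968 × 63.55 = 5.064 g.
Volume = m/ρ = 5.064 / 8.96 = 0.5651 cm³.
Thickness = V/A = 0.5651 / 170 = 0.00332 cm = 33.2 μm.

33.2 μm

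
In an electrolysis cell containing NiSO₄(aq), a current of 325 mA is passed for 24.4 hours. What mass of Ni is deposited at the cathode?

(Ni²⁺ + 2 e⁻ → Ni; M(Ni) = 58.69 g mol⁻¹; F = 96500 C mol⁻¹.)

Q = I·t = 0.3250 A × 87840 s = 28550 C.
n(e⁻) = Q/F = 28550 / 96500 = 0.2958 mol.
Ni²⁺ + 2 e⁻ → Ni, so n(Ni) = n(e⁻)/2 = 0.1479 mol.
m = n·M = 0.1479 × 58.69 = 8.68 g.

8.68 g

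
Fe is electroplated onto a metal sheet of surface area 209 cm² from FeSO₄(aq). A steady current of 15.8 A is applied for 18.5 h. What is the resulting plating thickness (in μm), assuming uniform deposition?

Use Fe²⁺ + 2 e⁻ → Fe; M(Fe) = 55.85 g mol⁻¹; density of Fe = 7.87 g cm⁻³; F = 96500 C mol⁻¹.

Q = I·t = 15.80 × 66600 = 1052000 C; n(e⁻) = 10.90 mol.
n(Fe) = n(e⁻)/2 = 5.452 mol, so m = 5.452 × 55.85 = 304.5 g.
Volume = m/ρ = 304.5 / 7.87 = 38.69 cm³.
Thickness = V/A = 38.69 / 209 = 0.185 cm = 1850 μm.

1850 μm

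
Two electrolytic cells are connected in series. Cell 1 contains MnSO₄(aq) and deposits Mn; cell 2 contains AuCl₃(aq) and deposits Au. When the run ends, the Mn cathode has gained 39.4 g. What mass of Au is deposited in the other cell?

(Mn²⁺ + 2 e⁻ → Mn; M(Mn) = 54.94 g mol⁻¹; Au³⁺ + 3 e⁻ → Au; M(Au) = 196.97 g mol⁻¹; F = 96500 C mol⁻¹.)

94.2 g

n(Mn) = 39.4 / 54.94 = 0.7171 mol.
Since Mn²⁺ + 2 e⁻ → Mn, n(e⁻) passed = 2 × 0.7171 = 1.434 mol.
Cells in series carry the same charge, so the same 1.434 mol of electrons passes through cell 2.
Au³⁺ + 3 e⁻ → Au, so n(Au) = 1.434 / 3 = 0.4781 mol.
m(Au) = 0.4781 × 196.97 = 94.2 g.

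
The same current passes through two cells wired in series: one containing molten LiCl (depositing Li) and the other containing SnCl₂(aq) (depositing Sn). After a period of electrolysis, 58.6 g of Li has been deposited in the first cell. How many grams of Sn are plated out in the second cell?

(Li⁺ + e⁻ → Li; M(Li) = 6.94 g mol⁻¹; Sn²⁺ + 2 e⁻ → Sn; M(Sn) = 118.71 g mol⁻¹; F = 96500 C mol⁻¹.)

n(Li) = 58.6 / 6.94 = 8.444 mol.
Since Li⁺ + e⁻ → Li, n(e⁻) passed = 1 × 8.444 = 8.444 mol.
Cells in series carry the same charge, so the same 8.444 mol of electrons passes through cell 2.
Sn²⁺ + 2 e⁻ → Sn, so n(Sn) = 8.444 / 2 = 4.222 mol.
m(Sn) = 4.222 × 118.71 = 501 g.

501 g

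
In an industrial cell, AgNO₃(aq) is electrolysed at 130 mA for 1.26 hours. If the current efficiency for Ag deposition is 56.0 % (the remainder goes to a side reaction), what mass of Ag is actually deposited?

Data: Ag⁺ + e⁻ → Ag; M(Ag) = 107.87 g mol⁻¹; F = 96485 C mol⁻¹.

Q = I·t = 0.1300 × 4536.0 = 589.7 C.
n(e⁻) = 589.7/96485 = 0.006112 mol; theoretically n(Ag) = 0.006112/1 = 0.006112 mol, m_theo = 0.6593 g.
At 56.0 % efficiency, m_actual = 0.560 × 0.6593 = 0.369 g.

0.369 g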